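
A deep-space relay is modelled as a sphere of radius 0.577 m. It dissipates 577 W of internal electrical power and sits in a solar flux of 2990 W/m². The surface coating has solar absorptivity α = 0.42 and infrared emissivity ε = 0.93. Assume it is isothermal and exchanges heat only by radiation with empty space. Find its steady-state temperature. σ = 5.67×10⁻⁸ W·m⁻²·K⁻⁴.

At steady state, absorbed solar power + internal power = radiated power.
Absorbed: α·S·A_cross = 0.42·2990·1.046 = 1313 W (cross-section πr²).
Total input = 1313 + 577 = 1890 W.
Radiated: εσ·A_surf·T⁴ with A_surf = 4πr² = 4.184 m².
T⁴ = 1890/(0.93·5.67×10⁻⁸·4.184) = 8.569×10⁹ K⁴.

T ≈ 304 K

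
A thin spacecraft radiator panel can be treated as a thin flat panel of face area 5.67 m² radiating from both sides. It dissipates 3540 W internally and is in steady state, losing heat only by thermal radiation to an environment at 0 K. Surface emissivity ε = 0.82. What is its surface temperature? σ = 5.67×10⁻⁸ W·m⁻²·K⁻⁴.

Steady state: internal power = radiated power, P = εσA T⁴.
Radiating area A = 2·5.67 = 11.34 m².
T⁴ = P/(εσA) = 3540/(0.82·5.67×10⁻⁸·11.34) = 6.714×10⁹ K⁴.
T = (6.714×10⁹)^(1/4).

T ≈ 286 K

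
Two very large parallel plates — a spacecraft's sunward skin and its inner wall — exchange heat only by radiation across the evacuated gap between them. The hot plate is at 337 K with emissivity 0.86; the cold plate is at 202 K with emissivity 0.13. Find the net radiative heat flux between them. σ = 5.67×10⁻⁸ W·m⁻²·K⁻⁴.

q ≈ 81.1 W/m²

For two infinite grey parallel plates, q = σ(T₁⁴ − T₂⁴)/(1/ε₁ + 1/ε₂ − 1).
T₁⁴ − T₂⁴ = 1.290×10¹⁰ − 1.665×10⁹ = 1.123×10¹⁰ K⁴.
1/ε₁ + 1/ε₂ − 1 = 1.163 + 7.692 − 1 = 7.855.
q = 5.67×10⁻⁸ × 1.123×10¹⁰ / 7.855.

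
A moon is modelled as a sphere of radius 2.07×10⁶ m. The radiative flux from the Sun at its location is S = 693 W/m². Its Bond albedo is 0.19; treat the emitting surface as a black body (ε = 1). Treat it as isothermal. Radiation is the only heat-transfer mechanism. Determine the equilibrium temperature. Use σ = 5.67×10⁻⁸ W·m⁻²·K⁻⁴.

T ≈ 223 K

At equilibrium, absorbed power = emitted power.
Absorbing cross-section = πr² = 1.346×10¹³ m²; emitting surface = 4πr² = 5.385×10¹³ m² (ratio 4).
(1−a)S·A_cross = εσ·A_surf·T⁴  ⇒  T⁴ = (1−a)S/(4σ).
T⁴ = 0.810·693/(4·5.67×10⁻⁸) = 2.475×10⁹ K⁴.
T = (2.475×10⁹)^(1/4).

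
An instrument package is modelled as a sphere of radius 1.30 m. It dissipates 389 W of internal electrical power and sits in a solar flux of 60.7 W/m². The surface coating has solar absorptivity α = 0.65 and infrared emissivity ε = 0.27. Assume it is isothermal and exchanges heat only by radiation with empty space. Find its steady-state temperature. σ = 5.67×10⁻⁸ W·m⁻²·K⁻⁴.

At steady state, absorbed solar power + internal power = radiated power.
Absorbed: α·S·A_cross = 0.65·60.7·5.309 = 209.5 W (cross-section πr²).
Total input = 209.5 + 389 = 598.5 W.
Radiated: εσ·A_surf·T⁴ with A_surf = 4πr² = 21.24 m².
T⁴ = 598.5/(0.27·5.67×10⁻⁸·21.24) = 1.841×10⁹ K⁴.

T ≈ 207 K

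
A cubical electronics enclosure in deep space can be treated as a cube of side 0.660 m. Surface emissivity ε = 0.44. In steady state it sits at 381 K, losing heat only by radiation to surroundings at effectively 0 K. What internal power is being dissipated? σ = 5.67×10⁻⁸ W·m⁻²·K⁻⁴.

P ≈ 1370 W

Steady state: P = εσA T⁴.
A = 6L² = 2.614 m²; T⁴ = (381)⁴ = 2.107×10¹⁰ K⁴.
P = 0.44 × 5.67×10⁻⁸ × 2.614 × 2.107×10¹⁰.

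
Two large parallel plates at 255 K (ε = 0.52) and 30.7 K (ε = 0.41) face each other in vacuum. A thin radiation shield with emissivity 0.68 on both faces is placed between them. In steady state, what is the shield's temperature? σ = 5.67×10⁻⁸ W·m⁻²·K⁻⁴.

T_s ≈ 219 K

In steady state the net flux on the hot side equals that on the cold side.
σ(T₁⁴−T_s⁴)/D₁ = σ(T_s⁴−T₂⁴)/D₂, with D₁ = 1/ε₁+1/ε_s−1 = 2.394, D₂ = 1/ε_s+1/ε₂−1 = 2.910.
Solve for T_s⁴: T_s⁴ = (D₂·T₁⁴ + D₁·T₂⁴)/(D₁+D₂) = 2.320×10⁹ K⁴.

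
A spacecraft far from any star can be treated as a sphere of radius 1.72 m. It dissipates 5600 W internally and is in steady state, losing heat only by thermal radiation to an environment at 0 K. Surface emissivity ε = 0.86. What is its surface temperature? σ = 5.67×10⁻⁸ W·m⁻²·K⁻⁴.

T ≈ 236 K

Steady state: internal power = radiated power, P = εσA T⁴.
Radiating area A = 4πr² = 37.18 m².
T⁴ = P/(εσA) = 5600/(0.86·5.67×10⁻⁸·37.18) = 3.089×10⁹ K⁴.
T = (3.089×10⁹)^(1/4).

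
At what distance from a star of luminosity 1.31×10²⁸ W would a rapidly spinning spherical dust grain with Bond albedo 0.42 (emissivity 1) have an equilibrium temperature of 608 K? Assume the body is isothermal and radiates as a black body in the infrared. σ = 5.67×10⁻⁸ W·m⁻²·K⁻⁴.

d ≈ 1.40×10¹¹ m

For an isothermal black-emitting sphere, (1−a)S·πr² = σ·4πr²·T⁴ ⇒ S = 4σT⁴/(1−a).
S = 4·5.67×10⁻⁸·(608)⁴/0.580 = 53440 W/m².
Flux falls as S = L/(4πd²), so d = √(L/(4πS)) = √(1.31×10²⁸/(4π·53440)).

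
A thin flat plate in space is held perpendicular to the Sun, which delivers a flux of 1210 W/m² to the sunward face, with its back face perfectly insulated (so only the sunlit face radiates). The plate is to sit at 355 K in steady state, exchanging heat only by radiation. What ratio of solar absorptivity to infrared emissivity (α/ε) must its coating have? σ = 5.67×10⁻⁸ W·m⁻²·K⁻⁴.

Balance: αS·A = εσ·1A·T⁴ ⇒ α/ε = σT⁴/S.
α/ε = 5.67×10⁻⁸·(355)⁴/1210 = 5.67×10⁻⁸·1.588×10¹⁰/1210.

α/ε ≈ 0.744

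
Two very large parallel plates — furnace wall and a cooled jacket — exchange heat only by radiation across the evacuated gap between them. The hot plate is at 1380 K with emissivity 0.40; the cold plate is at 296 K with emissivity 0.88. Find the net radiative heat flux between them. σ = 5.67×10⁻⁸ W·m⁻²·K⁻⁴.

For two infinite grey parallel plates, q = σ(T₁⁴ − T₂⁴)/(1/ε₁ + 1/ε₂ − 1).
T₁⁴ − T₂⁴ = 3.627×10¹² − 7.677×10⁹ = 3.619×10¹² K⁴.
1/ε₁ + 1/ε₂ − 1 = 2.500 + 1.136 − 1 = 2.636.
q = 5.67×10⁻⁸ × 3.619×10¹² / 2.636.

q ≈ 77800 W/m²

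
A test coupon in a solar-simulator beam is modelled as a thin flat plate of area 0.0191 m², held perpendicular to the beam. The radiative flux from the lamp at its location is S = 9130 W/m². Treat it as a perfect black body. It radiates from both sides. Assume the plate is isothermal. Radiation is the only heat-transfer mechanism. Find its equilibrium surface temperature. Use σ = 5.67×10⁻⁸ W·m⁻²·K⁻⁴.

T ≈ 533 K

At equilibrium, absorbed power = emitted power.
Absorbing cross-section = A = 0.01910 m²; emitting surface = 2A = 0.03820 m² (ratio 2).
S·A_cross = εσ·A_surf·T⁴  ⇒  T⁴ = S/(2σ).
T⁴ = 1.00·9130/(2·5.67×10⁻⁸) = 8.051×10¹⁰ K⁴.
T = (8.051×10¹⁰)^(1/4).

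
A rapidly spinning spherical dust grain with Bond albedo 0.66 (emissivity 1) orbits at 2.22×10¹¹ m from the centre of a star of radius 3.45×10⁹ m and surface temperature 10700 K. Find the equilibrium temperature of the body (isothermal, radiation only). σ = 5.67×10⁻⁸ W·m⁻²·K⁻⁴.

T ≈ 720 K

The star's surface emits σT_*⁴; at distance d the flux is S = σT_*⁴(R_*/d)².
S = 5.67×10⁻⁸·(10700)⁴·(3.45×10⁹/2.22×10¹¹)² = 1.795×10⁵ W/m².
For an isothermal sphere T⁴ = (1−a)S/(4σ) = 2.691×10¹¹ K⁴.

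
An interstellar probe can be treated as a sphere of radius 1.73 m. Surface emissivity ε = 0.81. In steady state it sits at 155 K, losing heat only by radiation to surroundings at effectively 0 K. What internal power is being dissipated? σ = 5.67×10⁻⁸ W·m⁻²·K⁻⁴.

Steady state: P = εσA T⁴.
A = 4πr² = 37.61 m²; T⁴ = (155)⁴ = 5.772×10⁸ K⁴.
P = 0.81 × 5.67×10⁻⁸ × 37.61 × 5.772×10⁸.

P ≈ 997 W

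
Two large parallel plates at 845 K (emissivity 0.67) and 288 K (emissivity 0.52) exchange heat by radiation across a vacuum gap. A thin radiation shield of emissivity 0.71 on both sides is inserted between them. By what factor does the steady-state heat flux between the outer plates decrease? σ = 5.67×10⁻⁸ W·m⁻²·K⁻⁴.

factor ≈ 1.75

Without shield: q₀ = σΔ(T⁴)/(1/ε₁+1/ε₂−1) with denominator 2.416.
With shield the two gaps are in series; the resistances add: (1/ε₁+1/ε_s−1)+(1/ε_s+1/ε₂−1) = 1.901+2.332 = 4.233.
Heat-flux ratio q₀/q = 4.233/2.416.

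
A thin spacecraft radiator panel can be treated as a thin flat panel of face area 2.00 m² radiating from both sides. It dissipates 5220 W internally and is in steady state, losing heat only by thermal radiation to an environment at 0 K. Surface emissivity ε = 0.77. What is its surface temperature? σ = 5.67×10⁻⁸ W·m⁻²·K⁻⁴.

T ≈ 416 K

Steady state: internal power = radiated power, P = εσA T⁴.
Radiating area A = 2·2.00 = 4.000 m².
T⁴ = P/(εσA) = 5220/(0.77·5.67×10⁻⁸·4.000) = 2.989×10¹⁰ K⁴.
T = (2.989×10¹⁰)^(1/4).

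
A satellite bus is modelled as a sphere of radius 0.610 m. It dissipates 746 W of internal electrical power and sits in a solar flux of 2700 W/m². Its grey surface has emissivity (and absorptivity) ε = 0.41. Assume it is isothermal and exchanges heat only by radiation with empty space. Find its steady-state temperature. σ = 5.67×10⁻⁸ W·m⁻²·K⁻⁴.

T ≈ 370 K

At steady state, absorbed solar power + internal power = radiated power.
Absorbed: α·S·A_cross = 0.41·2700·1.169 = 1294 W (cross-section πr²).
Total input = 1294 + 746 = 2040 W.
Radiated: εσ·A_surf·T⁴ with A_surf = 4πr² = 4.676 m².
T⁴ = 2040/(0.41·5.67×10⁻⁸·4.676) = 1.877×10¹⁰ K⁴.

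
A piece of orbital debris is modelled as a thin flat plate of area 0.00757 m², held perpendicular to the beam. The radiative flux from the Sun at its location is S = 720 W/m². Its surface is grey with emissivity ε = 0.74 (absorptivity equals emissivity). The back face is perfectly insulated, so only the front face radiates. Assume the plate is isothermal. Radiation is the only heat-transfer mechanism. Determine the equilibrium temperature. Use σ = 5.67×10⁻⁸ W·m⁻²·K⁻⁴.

At equilibrium, absorbed power = emitted power.
Absorbing cross-section = A = 0.007570 m²; emitting surface = A = 0.007570 m² (ratio 1).
εS·A_cross = εσ·A_surf·T⁴  ⇒  T⁴ = S/(1σ)   (ε cancels).
T⁴ = 720/(1·5.67×10⁻⁸) = 1.270×10¹⁰ K⁴.
T = (1.270×10¹⁰)^(1/4).

T ≈ 336 K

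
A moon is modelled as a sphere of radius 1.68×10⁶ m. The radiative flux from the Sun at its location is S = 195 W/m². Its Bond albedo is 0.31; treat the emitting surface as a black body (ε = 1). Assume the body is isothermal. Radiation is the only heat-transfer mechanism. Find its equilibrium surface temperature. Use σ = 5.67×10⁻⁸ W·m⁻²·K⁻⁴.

T ≈ 156 K

At equilibrium, absorbed power = emitted power.
Absorbing cross-section = πr² = 8.867×10¹² m²; emitting surface = 4πr² = 3.547×10¹³ m² (ratio 4).
(1−a)S·A_cross = εσ·A_surf·T⁴  ⇒  T⁴ = (1−a)S/(4σ).
T⁴ = 0.690·195/(4·5.67×10⁻⁸) = 5.933×10⁸ K⁴.
T = (5.933×10⁸)^(1/4).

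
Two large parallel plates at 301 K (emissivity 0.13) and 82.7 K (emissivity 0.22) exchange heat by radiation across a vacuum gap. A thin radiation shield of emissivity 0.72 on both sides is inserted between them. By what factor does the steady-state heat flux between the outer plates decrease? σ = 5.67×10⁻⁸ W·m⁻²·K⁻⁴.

Without shield: q₀ = σΔ(T⁴)/(1/ε₁+1/ε₂−1) with denominator 11.24.
With shield the two gaps are in series; the resistances add: (1/ε₁+1/ε_s−1)+(1/ε_s+1/ε₂−1) = 8.081+4.934 = 13.02.
Heat-flux ratio q₀/q = 13.02/11.24.

factor ≈ 1.16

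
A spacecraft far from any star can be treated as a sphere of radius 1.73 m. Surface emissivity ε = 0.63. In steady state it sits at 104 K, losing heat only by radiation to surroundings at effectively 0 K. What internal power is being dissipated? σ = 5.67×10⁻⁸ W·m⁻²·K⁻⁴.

Steady state: P = εσA T⁴.
A = 4πr² = 37.61 m²; T⁴ = (104)⁴ = 1.170×10⁸ K⁴.
P = 0.63 × 5.67×10⁻⁸ × 37.61 × 1.170×10⁸.

P ≈ 157 W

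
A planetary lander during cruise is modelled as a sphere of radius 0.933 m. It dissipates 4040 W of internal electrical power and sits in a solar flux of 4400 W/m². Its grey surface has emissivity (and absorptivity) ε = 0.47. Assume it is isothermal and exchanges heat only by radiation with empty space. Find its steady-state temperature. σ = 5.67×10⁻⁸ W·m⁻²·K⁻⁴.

T ≈ 427 K

At steady state, absorbed solar power + internal power = radiated power.
Absorbed: α·S·A_cross = 0.47·4400·2.735 = 5655 W (cross-section πr²).
Total input = 5655 + 4040 = 9695 W.
Radiated: εσ·A_surf·T⁴ with A_surf = 4πr² = 10.94 m².
T⁴ = 9695/(0.47·5.67×10⁻⁸·10.94) = 3.326×10¹⁰ K⁴.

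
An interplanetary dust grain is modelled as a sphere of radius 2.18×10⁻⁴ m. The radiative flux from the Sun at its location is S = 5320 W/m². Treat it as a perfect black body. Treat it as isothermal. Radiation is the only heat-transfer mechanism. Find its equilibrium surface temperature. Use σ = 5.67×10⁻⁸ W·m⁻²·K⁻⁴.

At equilibrium, absorbed power = emitted power.
Absorbing cross-section = πr² = 1.493×10⁻⁷ m²; emitting surface = 4πr² = 5.972×10⁻⁷ m² (ratio 4).
S·A_cross = εσ·A_surf·T⁴  ⇒  T⁴ = S/(4σ).
T⁴ = 1.00·5320/(4·5.67×10⁻⁸) = 2.346×10¹⁰ K⁴.
T = (2.346×10¹⁰)^(1/4).

T ≈ 391 K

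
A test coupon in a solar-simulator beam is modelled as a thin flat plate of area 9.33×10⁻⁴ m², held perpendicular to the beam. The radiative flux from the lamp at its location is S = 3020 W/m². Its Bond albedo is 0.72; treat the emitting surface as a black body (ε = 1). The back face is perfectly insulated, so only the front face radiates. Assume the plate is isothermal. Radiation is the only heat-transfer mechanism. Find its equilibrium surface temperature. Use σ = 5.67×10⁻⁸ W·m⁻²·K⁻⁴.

T ≈ 349 K

At equilibrium, absorbed power = emitted power.
Absorbing cross-section = A = 9.330×10⁻⁴ m²; emitting surface = A = 9.330×10⁻⁴ m² (ratio 1).
(1−a)S·A_cross = εσ·A_surf·T⁴  ⇒  T⁴ = (1−a)S/(1σ).
T⁴ = 0.280·3020/(1·5.67×10⁻⁸) = 1.491×10¹⁰ K⁴.
T = (1.491×10¹⁰)^(1/4).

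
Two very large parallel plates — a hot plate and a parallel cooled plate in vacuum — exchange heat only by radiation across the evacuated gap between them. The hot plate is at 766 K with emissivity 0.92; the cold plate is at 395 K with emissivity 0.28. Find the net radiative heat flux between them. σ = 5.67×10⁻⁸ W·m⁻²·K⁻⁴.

For two infinite grey parallel plates, q = σ(T₁⁴ − T₂⁴)/(1/ε₁ + 1/ε₂ − 1).
T₁⁴ − T₂⁴ = 3.443×10¹¹ − 2.434×10¹⁰ = 3.199×10¹¹ K⁴.
1/ε₁ + 1/ε₂ − 1 = 1.087 + 3.571 − 1 = 3.658.
q = 5.67×10⁻⁸ × 3.199×10¹¹ / 3.658.

q ≈ 4960 W/m²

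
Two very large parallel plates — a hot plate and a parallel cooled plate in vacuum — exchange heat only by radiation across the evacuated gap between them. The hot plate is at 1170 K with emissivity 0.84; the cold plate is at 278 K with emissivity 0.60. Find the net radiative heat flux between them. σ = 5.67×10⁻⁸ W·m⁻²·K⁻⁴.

q ≈ 57000 W/m²

For two infinite grey parallel plates, q = σ(T₁⁴ − T₂⁴)/(1/ε₁ + 1/ε₂ − 1).
T₁⁴ − T₂⁴ = 1.874×10¹² − 5.973×10⁹ = 1.868×10¹² K⁴.
1/ε₁ + 1/ε₂ − 1 = 1.190 + 1.667 − 1 = 1.857.
q = 5.67×10⁻⁸ × 1.868×10¹² / 1.857.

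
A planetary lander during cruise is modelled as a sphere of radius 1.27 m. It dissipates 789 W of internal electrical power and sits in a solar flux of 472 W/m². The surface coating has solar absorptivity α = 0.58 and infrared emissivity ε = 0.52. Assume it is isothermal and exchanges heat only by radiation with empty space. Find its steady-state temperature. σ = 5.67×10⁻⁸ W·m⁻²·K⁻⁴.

At steady state, absorbed solar power + internal power = radiated power.
Absorbed: α·S·A_cross = 0.58·472·5.067 = 1387 W (cross-section πr²).
Total input = 1387 + 789 = 2176 W.
Radiated: εσ·A_surf·T⁴ with A_surf = 4πr² = 20.27 m².
T⁴ = 2176/(0.52·5.67×10⁻⁸·20.27) = 3.642×10⁹ K⁴.

T ≈ 246 K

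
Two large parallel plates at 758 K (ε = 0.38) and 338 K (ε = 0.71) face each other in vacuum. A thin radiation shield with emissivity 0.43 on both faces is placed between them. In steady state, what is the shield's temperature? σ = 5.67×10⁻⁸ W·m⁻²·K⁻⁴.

T_s ≈ 615 K

In steady state the net flux on the hot side equals that on the cold side.
σ(T₁⁴−T_s⁴)/D₁ = σ(T_s⁴−T₂⁴)/D₂, with D₁ = 1/ε₁+1/ε_s−1 = 3.957, D₂ = 1/ε_s+1/ε₂−1 = 2.734.
Solve for T_s⁴: T_s⁴ = (D₂·T₁⁴ + D₁·T₂⁴)/(D₁+D₂) = 1.426×10¹¹ K⁴.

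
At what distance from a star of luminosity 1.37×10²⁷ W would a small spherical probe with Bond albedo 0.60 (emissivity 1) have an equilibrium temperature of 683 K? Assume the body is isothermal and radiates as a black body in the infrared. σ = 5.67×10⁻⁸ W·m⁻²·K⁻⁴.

For an isothermal black-emitting sphere, (1−a)S·πr² = σ·4πr²·T⁴ ⇒ S = 4σT⁴/(1−a).
S = 4·5.67×10⁻⁸·(683)⁴/0.400 = 1.234×10⁵ W/m².
Flux falls as S = L/(4πd²), so d = √(L/(4πS)) = √(1.37×10²⁷/(4π·1.234×10⁵)).

d ≈ 2.97×10¹⁰ m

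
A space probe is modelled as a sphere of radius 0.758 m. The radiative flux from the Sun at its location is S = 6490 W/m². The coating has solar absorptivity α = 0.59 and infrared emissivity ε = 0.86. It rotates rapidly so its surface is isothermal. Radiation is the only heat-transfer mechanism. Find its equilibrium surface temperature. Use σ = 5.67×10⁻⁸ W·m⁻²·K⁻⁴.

T ≈ 374 K

At equilibrium, absorbed power = emitted power.
Absorbing cross-section = πr² = 1.805 m²; emitting surface = 4πr² = 7.220 m² (ratio 4).
αS·A_cross = εσ·A_surf·T⁴  ⇒  T⁴ = αS/(ε·4σ).
T⁴ = 0.590·6490/(0.86·4·5.67×10⁻⁸) = 1.963×10¹⁰ K⁴.
T = (1.963×10¹⁰)^(1/4).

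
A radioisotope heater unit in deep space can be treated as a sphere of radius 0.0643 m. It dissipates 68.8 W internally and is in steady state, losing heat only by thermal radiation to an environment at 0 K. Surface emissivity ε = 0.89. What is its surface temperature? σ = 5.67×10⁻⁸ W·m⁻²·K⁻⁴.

Steady state: internal power = radiated power, P = εσA T⁴.
Radiating area A = 4πr² = 0.05196 m².
T⁴ = P/(εσA) = 68.8/(0.89·5.67×10⁻⁸·0.05196) = 2.624×10¹⁰ K⁴.
T = (2.624×10¹⁰)^(1/4).

T ≈ 402 K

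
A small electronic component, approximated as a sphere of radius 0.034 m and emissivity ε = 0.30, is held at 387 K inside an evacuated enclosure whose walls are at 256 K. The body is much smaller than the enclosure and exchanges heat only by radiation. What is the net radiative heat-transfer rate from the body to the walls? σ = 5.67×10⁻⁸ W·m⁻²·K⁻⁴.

P_net ≈ 4.48 W

For a small grey body in a large enclosure: P_net = εσA(T_body⁴ − T_wall⁴).
A = 4πr² = 0.01453 m²; T_body⁴ − T_wall⁴ = 2.243×10¹⁰ − 4.295×10⁹ = 1.814×10¹⁰ K⁴.
|P_net| = 0.30·5.67×10⁻⁸·0.01453·1.814×10¹⁰.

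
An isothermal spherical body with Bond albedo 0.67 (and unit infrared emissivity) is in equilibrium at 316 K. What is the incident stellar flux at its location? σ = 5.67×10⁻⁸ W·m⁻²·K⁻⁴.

S ≈ 6850 W/m²

(1−a)S·πr² = σ·4πr²·T⁴ ⇒ S = 4σT⁴/(1−a).
S = 4·5.67×10⁻⁸·9.971×10⁹/0.330.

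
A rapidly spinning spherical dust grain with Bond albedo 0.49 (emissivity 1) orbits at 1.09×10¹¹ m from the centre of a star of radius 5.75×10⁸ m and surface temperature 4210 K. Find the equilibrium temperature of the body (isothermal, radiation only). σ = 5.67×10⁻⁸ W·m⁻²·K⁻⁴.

The star's surface emits σT_*⁴; at distance d the flux is S = σT_*⁴(R_*/d)².
S = 5.67×10⁻⁸·(4210)⁴·(5.75×10⁸/1.09×10¹¹)² = 495.7 W/m².
For an isothermal sphere T⁴ = (1−a)S/(4σ) = 1.115×10⁹ K⁴.

T ≈ 183 K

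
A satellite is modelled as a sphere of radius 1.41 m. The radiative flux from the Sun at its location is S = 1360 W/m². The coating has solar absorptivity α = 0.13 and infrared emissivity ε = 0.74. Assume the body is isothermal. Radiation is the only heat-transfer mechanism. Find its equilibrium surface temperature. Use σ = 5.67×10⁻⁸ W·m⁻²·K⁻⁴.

At equilibrium, absorbed power = emitted power.
Absorbing cross-section = πr² = 6.246 m²; emitting surface = 4πr² = 24.98 m² (ratio 4).
αS·A_cross = εσ·A_surf·T⁴  ⇒  T⁴ = αS/(ε·4σ).
T⁴ = 0.130·1360/(0.74·4·5.67×10⁻⁸) = 1.053×10⁹ K⁴.
T = (1.053×10⁹)^(1/4).

T ≈ 180 K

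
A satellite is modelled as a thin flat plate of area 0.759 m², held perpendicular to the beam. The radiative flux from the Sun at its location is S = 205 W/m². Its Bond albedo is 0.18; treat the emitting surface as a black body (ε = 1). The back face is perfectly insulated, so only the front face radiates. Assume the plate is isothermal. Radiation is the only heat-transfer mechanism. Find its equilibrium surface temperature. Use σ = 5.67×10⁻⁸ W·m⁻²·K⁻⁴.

At equilibrium, absorbed power = emitted power.
Absorbing cross-section = A = 0.7590 m²; emitting surface = A = 0.7590 m² (ratio 1).
(1−a)S·A_cross = εσ·A_surf·T⁴  ⇒  T⁴ = (1−a)S/(1σ).
T⁴ = 0.820·205/(1·5.67×10⁻⁸) = 2.965×10⁹ K⁴.
T = (2.965×10⁹)^(1/4).

T ≈ 233 K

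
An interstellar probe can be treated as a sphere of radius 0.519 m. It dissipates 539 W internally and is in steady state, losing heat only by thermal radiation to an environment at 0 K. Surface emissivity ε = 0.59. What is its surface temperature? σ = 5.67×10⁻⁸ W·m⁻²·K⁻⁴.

T ≈ 263 K

Steady state: internal power = radiated power, P = εσA T⁴.
Radiating area A = 4πr² = 3.385 m².
T⁴ = P/(εσA) = 539/(0.59·5.67×10⁻⁸·3.385) = 4.760×10⁹ K⁴.
T = (4.760×10⁹)^(1/4).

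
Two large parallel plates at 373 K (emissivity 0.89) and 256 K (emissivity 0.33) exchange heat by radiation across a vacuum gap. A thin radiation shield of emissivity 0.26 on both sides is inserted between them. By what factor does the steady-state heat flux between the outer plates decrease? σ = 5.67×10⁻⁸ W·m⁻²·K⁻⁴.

factor ≈ 3.12

Without shield: q₀ = σΔ(T⁴)/(1/ε₁+1/ε₂−1) with denominator 3.154.
With shield the two gaps are in series; the resistances add: (1/ε₁+1/ε_s−1)+(1/ε_s+1/ε₂−1) = 3.970+5.876 = 9.846.
Heat-flux ratio q₀/q = 9.846/3.154.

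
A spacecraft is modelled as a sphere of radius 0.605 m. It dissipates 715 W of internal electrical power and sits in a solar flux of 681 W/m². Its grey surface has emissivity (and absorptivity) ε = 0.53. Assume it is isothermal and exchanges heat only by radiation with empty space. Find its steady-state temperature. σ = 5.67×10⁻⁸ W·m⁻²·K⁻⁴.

At steady state, absorbed solar power + internal power = radiated power.
Absorbed: α·S·A_cross = 0.53·681·1.150 = 415.0 W (cross-section πr²).
Total input = 415.0 + 715 = 1130 W.
Radiated: εσ·A_surf·T⁴ with A_surf = 4πr² = 4.600 m².
T⁴ = 1130/(0.53·5.67×10⁻⁸·4.600) = 8.175×10⁹ K⁴.

T ≈ 301 K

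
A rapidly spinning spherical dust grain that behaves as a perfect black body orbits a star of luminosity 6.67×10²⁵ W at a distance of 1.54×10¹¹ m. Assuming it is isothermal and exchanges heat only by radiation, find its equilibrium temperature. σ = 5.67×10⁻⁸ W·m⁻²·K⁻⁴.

T ≈ 177 K

First find the stellar flux at distance d: S = L/(4πd²) = 6.67×10²⁵/(4π·(1.54×10¹¹)²) = 223.8 W/m².
For an isothermal sphere, absorbed (1−a)S·πr² = emitted σ·4πr²·T⁴, so T⁴ = (1−a)S/(4σ).
T⁴ = 1.00·223.8/(4·5.67×10⁻⁸) = 9.868×10⁸ K⁴.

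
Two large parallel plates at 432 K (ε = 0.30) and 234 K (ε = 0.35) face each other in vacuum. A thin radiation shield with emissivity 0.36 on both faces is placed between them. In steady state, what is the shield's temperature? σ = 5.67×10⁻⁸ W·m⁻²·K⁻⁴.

In steady state the net flux on the hot side equals that on the cold side.
σ(T₁⁴−T_s⁴)/D₁ = σ(T_s⁴−T₂⁴)/D₂, with D₁ = 1/ε₁+1/ε_s−1 = 5.111, D₂ = 1/ε_s+1/ε₂−1 = 4.635.
Solve for T_s⁴: T_s⁴ = (D₂·T₁⁴ + D₁·T₂⁴)/(D₁+D₂) = 1.814×10¹⁰ K⁴.

T_s ≈ 367 K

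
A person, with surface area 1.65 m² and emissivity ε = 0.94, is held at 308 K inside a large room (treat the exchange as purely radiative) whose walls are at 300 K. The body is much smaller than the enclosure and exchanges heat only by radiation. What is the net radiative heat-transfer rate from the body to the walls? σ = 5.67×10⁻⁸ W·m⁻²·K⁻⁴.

P_net ≈ 79.1 W

For a small grey body in a large enclosure: P_net = εσA(T_body⁴ − T_wall⁴).
A = 1.65 m²; T_body⁴ − T_wall⁴ = 8.999×10⁹ − 8.100×10⁹ = 8.992×10⁸ K⁴.
|P_net| = 0.94·5.67×10⁻⁸·1.650·8.992×10⁸.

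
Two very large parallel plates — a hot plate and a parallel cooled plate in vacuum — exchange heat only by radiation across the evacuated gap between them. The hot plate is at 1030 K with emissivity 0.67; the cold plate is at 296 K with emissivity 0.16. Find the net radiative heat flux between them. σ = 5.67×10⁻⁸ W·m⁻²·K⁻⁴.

For two infinite grey parallel plates, q = σ(T₁⁴ − T₂⁴)/(1/ε₁ + 1/ε₂ − 1).
T₁⁴ − T₂⁴ = 1.126×10¹² − 7.677×10⁹ = 1.118×10¹² K⁴.
1/ε₁ + 1/ε₂ − 1 = 1.493 + 6.250 − 1 = 6.743.
q = 5.67×10⁻⁸ × 1.118×10¹² / 6.743.

q ≈ 9400 W/m²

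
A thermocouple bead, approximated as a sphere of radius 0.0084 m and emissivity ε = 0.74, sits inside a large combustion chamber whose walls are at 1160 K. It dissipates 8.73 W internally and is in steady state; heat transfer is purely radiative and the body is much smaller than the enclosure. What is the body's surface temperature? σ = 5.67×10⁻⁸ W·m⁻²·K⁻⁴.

T ≈ 1200 K

For a small grey body in a large enclosure, net radiated power = εσA(T⁴ − T_w⁴).
Steady state: P = εσA(T⁴ − T_w⁴) with A = 4πr² = 8.867×10⁻⁴ m².
T⁴ = P/(εσA) + T_w⁴ = 8.73/(0.74·5.67×10⁻⁸·8.867×10⁻⁴) + (1160)⁴
    = 2.347×10¹¹ + 1.811×10¹² = 2.045×10¹² K⁴.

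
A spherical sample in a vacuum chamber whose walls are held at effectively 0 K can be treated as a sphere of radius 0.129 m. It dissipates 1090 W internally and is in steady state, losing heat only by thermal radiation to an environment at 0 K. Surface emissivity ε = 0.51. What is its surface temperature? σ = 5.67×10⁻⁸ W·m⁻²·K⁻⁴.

T ≈ 652 K

Steady state: internal power = radiated power, P = εσA T⁴.
Radiating area A = 4πr² = 0.2091 m².
T⁴ = P/(εσA) = 1090/(0.51·5.67×10⁻⁸·0.2091) = 1.803×10¹¹ K⁴.
T = (1.803×10¹¹)^(1/4).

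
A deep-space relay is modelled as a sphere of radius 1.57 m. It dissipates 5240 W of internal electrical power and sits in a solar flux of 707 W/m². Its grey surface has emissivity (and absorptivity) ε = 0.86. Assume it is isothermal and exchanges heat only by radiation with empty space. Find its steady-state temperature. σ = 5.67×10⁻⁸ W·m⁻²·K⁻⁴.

At steady state, absorbed solar power + internal power = radiated power.
Absorbed: α·S·A_cross = 0.86·707·7.744 = 4708 W (cross-section πr²).
Total input = 4708 + 5240 = 9948 W.
Radiated: εσ·A_surf·T⁴ with A_surf = 4πr² = 30.97 m².
T⁴ = 9948/(0.86·5.67×10⁻⁸·30.97) = 6.587×10⁹ K⁴.

T ≈ 285 K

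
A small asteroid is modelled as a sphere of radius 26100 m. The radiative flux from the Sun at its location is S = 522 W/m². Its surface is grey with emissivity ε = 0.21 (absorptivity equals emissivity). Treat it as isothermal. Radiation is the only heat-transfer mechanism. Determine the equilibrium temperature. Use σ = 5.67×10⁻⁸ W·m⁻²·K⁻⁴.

At equilibrium, absorbed power = emitted power.
Absorbing cross-section = πr² = 2.140×10⁹ m²; emitting surface = 4πr² = 8.560×10⁹ m² (ratio 4).
εS·A_cross = εσ·A_surf·T⁴  ⇒  T⁴ = S/(4σ)   (ε cancels).
T⁴ = 522/(4·5.67×10⁻⁸) = 2.302×10⁹ K⁴.
T = (2.302×10⁹)^(1/4).

T ≈ 219 K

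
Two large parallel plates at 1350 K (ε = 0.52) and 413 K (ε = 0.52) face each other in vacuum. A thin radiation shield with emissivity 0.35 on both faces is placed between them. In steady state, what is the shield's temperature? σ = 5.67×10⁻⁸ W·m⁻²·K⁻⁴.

T_s ≈ 1140 K

In steady state the net flux on the hot side equals that on the cold side.
σ(T₁⁴−T_s⁴)/D₁ = σ(T_s⁴−T₂⁴)/D₂, with D₁ = 1/ε₁+1/ε_s−1 = 3.780, D₂ = 1/ε_s+1/ε₂−1 = 3.780.
Solve for T_s⁴: T_s⁴ = (D₂·T₁⁴ + D₁·T₂⁴)/(D₁+D₂) = 1.675×10¹² K⁴.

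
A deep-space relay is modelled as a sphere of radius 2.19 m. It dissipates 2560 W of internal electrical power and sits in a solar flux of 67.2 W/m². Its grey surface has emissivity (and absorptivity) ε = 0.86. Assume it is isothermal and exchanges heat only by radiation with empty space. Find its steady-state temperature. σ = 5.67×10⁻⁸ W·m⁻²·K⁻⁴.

At steady state, absorbed solar power + internal power = radiated power.
Absorbed: α·S·A_cross = 0.86·67.2·15.07 = 870.8 W (cross-section πr²).
Total input = 870.8 + 2560 = 3431 W.
Radiated: εσ·A_surf·T⁴ with A_surf = 4πr² = 60.27 m².
T⁴ = 3431/(0.86·5.67×10⁻⁸·60.27) = 1.167×10⁹ K⁴.

T ≈ 185 K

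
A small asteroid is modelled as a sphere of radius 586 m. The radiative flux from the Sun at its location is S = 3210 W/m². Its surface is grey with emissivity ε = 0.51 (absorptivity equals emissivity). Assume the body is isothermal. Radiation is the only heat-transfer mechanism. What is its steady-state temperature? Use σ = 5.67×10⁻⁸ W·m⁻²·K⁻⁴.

T ≈ 345 K

At equilibrium, absorbed power = emitted power.
Absorbing cross-section = πr² = 1.079×10⁶ m²; emitting surface = 4πr² = 4.315×10⁶ m² (ratio 4).
εS·A_cross = εσ·A_surf·T⁴  ⇒  T⁴ = S/(4σ)   (ε cancels).
T⁴ = 3210/(4·5.67×10⁻⁸) = 1.415×10¹⁰ K⁴.
T = (1.415×10¹⁰)^(1/4).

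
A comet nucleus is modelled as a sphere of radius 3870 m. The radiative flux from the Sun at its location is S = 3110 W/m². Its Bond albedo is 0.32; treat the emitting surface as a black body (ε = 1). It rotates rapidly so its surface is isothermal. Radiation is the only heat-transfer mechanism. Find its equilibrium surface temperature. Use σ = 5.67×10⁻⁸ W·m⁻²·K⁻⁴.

T ≈ 311 K

At equilibrium, absorbed power = emitted power.
Absorbing cross-section = πr² = 4.705×10⁷ m²; emitting surface = 4πr² = 1.882×10⁸ m² (ratio 4).
(1−a)S·A_cross = εσ·A_surf·T⁴  ⇒  T⁴ = (1−a)S/(4σ).
T⁴ = 0.680·3110/(4·5.67×10⁻⁸) = 9.325×10⁹ K⁴.
T = (9.325×10⁹)^(1/4).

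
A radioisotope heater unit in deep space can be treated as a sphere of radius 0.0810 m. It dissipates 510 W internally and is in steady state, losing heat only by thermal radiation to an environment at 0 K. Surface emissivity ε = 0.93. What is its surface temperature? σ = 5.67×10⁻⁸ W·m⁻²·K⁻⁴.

Steady state: internal power = radiated power, P = εσA T⁴.
Radiating area A = 4πr² = 0.08245 m².
T⁴ = P/(εσA) = 510/(0.93·5.67×10⁻⁸·0.08245) = 1.173×10¹¹ K⁴.
T = (1.173×10¹¹)^(1/4).

T ≈ 585 K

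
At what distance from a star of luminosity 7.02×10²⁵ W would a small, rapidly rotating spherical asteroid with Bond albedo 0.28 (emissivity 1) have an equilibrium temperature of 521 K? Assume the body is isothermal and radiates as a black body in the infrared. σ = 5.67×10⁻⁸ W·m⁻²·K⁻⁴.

For an isothermal black-emitting sphere, (1−a)S·πr² = σ·4πr²·T⁴ ⇒ S = 4σT⁴/(1−a).
S = 4·5.67×10⁻⁸·(521)⁴/0.720 = 23210 W/m².
Flux falls as S = L/(4πd²), so d = √(L/(4πS)) = √(7.02×10²⁵/(4π·23210)).

d ≈ 1.55×10¹⁰ m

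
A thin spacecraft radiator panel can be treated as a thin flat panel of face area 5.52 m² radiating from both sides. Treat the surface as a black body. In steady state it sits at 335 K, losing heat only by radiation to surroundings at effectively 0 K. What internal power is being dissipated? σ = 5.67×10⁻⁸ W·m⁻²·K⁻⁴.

P ≈ 7880 W

Steady state: P = εσA T⁴.
A = 2·5.52 = 11.04 m²; T⁴ = (335)⁴ = 1.259×10¹⁰ K⁴.
P = 1.0 × 5.67×10⁻⁸ × 11.04 × 1.259×10¹⁰.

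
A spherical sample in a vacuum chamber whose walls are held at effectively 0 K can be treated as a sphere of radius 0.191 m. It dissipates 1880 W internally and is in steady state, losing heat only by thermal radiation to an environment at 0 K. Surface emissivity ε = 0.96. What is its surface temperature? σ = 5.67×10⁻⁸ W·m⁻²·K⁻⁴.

T ≈ 524 K

Steady state: internal power = radiated power, P = εσA T⁴.
Radiating area A = 4πr² = 0.4584 m².
T⁴ = P/(εσA) = 1880/(0.96·5.67×10⁻⁸·0.4584) = 7.534×10¹⁰ K⁴.
T = (7.534×10¹⁰)^(1/4).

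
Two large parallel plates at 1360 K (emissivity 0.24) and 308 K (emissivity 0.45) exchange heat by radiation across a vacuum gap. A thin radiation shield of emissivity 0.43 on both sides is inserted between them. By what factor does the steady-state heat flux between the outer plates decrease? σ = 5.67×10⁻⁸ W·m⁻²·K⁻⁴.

Without shield: q₀ = σΔ(T⁴)/(1/ε₁+1/ε₂−1) with denominator 5.389.
With shield the two gaps are in series; the resistances add: (1/ε₁+1/ε_s−1)+(1/ε_s+1/ε₂−1) = 5.492+3.548 = 9.040.
Heat-flux ratio q₀/q = 9.040/5.389.

factor ≈ 1.68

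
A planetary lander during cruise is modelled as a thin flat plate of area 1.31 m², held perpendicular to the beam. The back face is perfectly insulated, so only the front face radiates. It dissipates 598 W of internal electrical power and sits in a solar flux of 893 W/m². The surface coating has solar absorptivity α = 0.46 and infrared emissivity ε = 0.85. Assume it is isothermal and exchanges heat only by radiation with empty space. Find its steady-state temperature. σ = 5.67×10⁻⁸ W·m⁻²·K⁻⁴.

At steady state, absorbed solar power + internal power = radiated power.
Absorbed: α·S·A_cross = 0.46·893·1.310 = 538.1 W (cross-section A).
Total input = 538.1 + 598 = 1136 W.
Radiated: εσ·A_surf·T⁴ with A_surf = A = 1.310 m².
T⁴ = 1136/(0.85·5.67×10⁻⁸·1.310) = 1.799×10¹⁰ K⁴.

T ≈ 366 K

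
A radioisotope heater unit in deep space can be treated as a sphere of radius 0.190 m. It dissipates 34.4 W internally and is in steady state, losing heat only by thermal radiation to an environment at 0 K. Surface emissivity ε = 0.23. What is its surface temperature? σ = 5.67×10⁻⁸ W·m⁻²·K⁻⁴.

T ≈ 276 K

Steady state: internal power = radiated power, P = εσA T⁴.
Radiating area A = 4πr² = 0.4536 m².
T⁴ = P/(εσA) = 34.4/(0.23·5.67×10⁻⁸·0.4536) = 5.815×10⁹ K⁴.
T = (5.815×10⁹)^(1/4).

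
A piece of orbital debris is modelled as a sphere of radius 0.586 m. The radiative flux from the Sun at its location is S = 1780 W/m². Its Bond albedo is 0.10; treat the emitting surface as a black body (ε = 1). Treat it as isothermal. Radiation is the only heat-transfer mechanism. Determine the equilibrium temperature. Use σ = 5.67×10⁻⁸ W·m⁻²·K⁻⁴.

T ≈ 290 K

At equilibrium, absorbed power = emitted power.
Absorbing cross-section = πr² = 1.079 m²; emitting surface = 4πr² = 4.315 m² (ratio 4).
(1−a)S·A_cross = εσ·A_surf·T⁴  ⇒  T⁴ = (1−a)S/(4σ).
T⁴ = 0.900·1780/(4·5.67×10⁻⁸) = 7.063×10⁹ K⁴.
T = (7.063×10⁹)^(1/4).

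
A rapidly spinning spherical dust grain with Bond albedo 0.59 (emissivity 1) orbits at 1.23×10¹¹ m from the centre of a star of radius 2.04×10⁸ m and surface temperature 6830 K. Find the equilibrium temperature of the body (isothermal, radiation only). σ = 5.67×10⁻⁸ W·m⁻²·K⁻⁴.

T ≈ 157 K

The star's surface emits σT_*⁴; at distance d the flux is S = σT_*⁴(R_*/d)².
S = 5.67×10⁻⁸·(6830)⁴·(2.04×10⁸/1.23×10¹¹)² = 339.4 W/m².
For an isothermal sphere T⁴ = (1−a)S/(4σ) = 6.136×10⁸ K⁴.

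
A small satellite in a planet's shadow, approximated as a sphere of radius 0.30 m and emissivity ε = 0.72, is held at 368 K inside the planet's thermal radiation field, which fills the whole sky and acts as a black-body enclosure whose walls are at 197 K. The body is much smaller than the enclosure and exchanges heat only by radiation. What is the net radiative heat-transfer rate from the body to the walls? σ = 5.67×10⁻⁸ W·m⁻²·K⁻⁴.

For a small grey body in a large enclosure: P_net = εσA(T_body⁴ − T_wall⁴).
A = 4πr² = 1.131 m²; T_body⁴ − T_wall⁴ = 1.834×10¹⁰ − 1.506×10⁹ = 1.683×10¹⁰ K⁴.
|P_net| = 0.72·5.67×10⁻⁸·1.131·1.683×10¹⁰.

P_net ≈ 777 W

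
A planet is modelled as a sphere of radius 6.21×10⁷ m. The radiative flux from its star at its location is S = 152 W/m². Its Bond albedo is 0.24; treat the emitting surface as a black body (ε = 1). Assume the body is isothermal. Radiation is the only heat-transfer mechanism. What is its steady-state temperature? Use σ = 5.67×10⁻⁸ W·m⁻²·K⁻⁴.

T ≈ 150 K

At equilibrium, absorbed power = emitted power.
Absorbing cross-section = πr² = 1.212×10¹⁶ m²; emitting surface = 4πr² = 4.846×10¹⁶ m² (ratio 4).
(1−a)S·A_cross = εσ·A_surf·T⁴  ⇒  T⁴ = (1−a)S/(4σ).
T⁴ = 0.760·152/(4·5.67×10⁻⁸) = 5.093×10⁸ K⁴.
T = (5.093×10⁸)^(1/4).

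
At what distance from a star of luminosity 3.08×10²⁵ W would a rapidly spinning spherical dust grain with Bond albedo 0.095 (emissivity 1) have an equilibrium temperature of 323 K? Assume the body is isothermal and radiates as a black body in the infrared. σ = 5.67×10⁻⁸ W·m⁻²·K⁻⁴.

For an isothermal black-emitting sphere, (1−a)S·πr² = σ·4πr²·T⁴ ⇒ S = 4σT⁴/(1−a).
S = 4·5.67×10⁻⁸·(323)⁴/0.905 = 2728 W/m².
Flux falls as S = L/(4πd²), so d = √(L/(4πS)) = √(3.08×10²⁵/(4π·2728)).

d ≈ 3.00×10¹⁰ m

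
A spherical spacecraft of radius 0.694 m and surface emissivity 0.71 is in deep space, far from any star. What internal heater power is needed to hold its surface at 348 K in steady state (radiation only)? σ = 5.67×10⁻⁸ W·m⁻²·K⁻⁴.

P ≈ 3570 W

P = εσ·4πr²·T⁴.
4πr² = 6.052 m²; T⁴ = 1.467×10¹⁰ K⁴.
P = 0.71·5.67×10⁻⁸·6.052·1.467×10¹⁰.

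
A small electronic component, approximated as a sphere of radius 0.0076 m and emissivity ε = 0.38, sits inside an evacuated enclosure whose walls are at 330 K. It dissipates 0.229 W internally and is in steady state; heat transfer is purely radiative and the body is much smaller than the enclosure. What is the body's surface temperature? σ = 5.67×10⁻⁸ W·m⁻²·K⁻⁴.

T ≈ 403 K

For a small grey body in a large enclosure, net radiated power = εσA(T⁴ − T_w⁴).
Steady state: P = εσA(T⁴ − T_w⁴) with A = 4πr² = 7.258×10⁻⁴ m².
T⁴ = P/(εσA) + T_w⁴ = 0.229/(0.38·5.67×10⁻⁸·7.258×10⁻⁴) + (330)⁴
    = 1.464×10¹⁰ + 1.186×10¹⁰ = 2.650×10¹⁰ K⁴.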